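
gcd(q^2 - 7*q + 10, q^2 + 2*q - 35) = q - 5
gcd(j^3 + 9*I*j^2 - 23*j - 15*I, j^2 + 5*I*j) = j + 5*I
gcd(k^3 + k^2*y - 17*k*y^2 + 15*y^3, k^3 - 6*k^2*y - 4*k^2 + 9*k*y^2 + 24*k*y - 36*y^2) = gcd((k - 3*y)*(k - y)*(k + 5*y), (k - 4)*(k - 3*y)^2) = -k + 3*y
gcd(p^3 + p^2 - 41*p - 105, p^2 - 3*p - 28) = p - 7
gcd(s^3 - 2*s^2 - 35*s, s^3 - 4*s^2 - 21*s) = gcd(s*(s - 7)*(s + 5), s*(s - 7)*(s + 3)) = s^2 - 7*s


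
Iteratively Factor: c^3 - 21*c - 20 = (c + 4)*(c^2 - 4*c - 5) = (c + 1)*(c + 4)*(c - 5)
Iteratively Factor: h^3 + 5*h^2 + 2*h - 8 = (h + 2)*(h^2 + 3*h - 4) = (h + 2)*(h + 4)*(h - 1)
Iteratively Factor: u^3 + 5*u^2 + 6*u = (u + 3)*(u^2 + 2*u) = (u + 2)*(u + 3)*(u)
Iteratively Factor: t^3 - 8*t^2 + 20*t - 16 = (t - 2)*(t^2 - 6*t + 8) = (t - 4)*(t - 2)*(t - 2)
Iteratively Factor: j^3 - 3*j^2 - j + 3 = (j - 1)*(j^2 - 2*j - 3) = (j - 1)*(j + 1)*(j - 3)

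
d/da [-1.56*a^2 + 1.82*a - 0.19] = 1.82 - 3.12*a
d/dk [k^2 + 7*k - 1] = 2*k + 7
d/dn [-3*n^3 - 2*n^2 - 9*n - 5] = -9*n^2 - 4*n - 9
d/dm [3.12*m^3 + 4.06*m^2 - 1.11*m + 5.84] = 9.36*m^2 + 8.12*m - 1.11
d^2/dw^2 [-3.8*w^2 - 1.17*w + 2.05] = -7.60000000000000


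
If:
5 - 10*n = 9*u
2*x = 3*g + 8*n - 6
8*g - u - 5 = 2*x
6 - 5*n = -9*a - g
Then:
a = 163*x/2457 - 1103/2457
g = 62*x/273 + 170/273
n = 15*x/91 + 47/91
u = -50*x/273 - 5/273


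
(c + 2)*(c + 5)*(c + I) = c^3 + 7*c^2 + I*c^2 + 10*c + 7*I*c + 10*I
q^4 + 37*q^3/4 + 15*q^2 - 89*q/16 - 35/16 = (q - 1/2)*(q + 1/4)*(q + 5/2)*(q + 7)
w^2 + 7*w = w*(w + 7)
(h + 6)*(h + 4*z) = h^2 + 4*h*z + 6*h + 24*z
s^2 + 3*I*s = s*(s + 3*I)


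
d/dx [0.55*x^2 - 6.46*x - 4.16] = 1.1*x - 6.46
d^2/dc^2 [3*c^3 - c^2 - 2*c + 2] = 18*c - 2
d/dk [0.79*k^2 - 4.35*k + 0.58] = 1.58*k - 4.35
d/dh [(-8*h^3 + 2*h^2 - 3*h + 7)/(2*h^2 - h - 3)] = 4*(-4*h^4 + 4*h^3 + 19*h^2 - 10*h + 4)/(4*h^4 - 4*h^3 - 11*h^2 + 6*h + 9)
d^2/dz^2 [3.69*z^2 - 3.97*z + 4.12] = 7.38000000000000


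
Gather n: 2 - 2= 0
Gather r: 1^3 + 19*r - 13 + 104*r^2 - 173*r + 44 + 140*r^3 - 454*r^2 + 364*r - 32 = 140*r^3 - 350*r^2 + 210*r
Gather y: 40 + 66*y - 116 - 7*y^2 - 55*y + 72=-7*y^2 + 11*y - 4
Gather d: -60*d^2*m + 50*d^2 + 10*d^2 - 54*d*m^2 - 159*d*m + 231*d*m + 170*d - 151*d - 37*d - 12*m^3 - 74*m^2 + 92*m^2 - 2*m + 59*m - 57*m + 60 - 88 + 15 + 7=d^2*(60 - 60*m) + d*(-54*m^2 + 72*m - 18) - 12*m^3 + 18*m^2 - 6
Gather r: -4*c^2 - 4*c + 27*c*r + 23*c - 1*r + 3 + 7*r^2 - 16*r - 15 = -4*c^2 + 19*c + 7*r^2 + r*(27*c - 17) - 12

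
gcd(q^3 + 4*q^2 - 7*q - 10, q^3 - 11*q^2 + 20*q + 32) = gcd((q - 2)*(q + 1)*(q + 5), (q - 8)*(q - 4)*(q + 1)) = q + 1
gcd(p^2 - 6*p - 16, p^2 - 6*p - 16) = p^2 - 6*p - 16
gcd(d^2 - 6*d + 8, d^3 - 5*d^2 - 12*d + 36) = d - 2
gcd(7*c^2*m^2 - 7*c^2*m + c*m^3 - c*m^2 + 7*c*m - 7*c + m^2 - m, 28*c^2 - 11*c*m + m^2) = 1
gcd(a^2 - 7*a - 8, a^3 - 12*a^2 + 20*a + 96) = a - 8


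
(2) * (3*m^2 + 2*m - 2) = 6*m^2 + 4*m - 4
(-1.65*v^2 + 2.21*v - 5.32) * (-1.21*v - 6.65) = 1.9965*v^3 + 8.2984*v^2 - 8.2593*v + 35.378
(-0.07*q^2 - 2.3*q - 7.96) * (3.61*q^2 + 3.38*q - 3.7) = -0.2527*q^4 - 8.5396*q^3 - 36.2506*q^2 - 18.3948*q + 29.452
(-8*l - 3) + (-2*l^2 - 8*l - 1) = -2*l^2 - 16*l - 4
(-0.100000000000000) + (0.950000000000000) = 0.850000000000000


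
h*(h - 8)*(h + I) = h^3 - 8*h^2 + I*h^2 - 8*I*h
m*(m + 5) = m^2 + 5*m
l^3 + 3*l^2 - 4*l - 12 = (l - 2)*(l + 2)*(l + 3)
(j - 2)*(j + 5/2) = j^2 + j/2 - 5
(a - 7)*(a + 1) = a^2 - 6*a - 7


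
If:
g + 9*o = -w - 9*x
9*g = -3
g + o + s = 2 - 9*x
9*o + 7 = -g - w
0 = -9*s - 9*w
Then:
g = -1/3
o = -17/15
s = -53/15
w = 53/15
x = 7/9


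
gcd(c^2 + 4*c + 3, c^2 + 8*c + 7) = c + 1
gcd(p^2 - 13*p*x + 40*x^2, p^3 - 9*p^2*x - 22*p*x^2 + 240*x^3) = -p + 8*x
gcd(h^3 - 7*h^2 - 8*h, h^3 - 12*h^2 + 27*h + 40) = h^2 - 7*h - 8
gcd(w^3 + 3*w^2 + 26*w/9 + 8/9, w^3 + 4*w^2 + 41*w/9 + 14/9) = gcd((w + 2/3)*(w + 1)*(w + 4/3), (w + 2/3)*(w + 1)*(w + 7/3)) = w^2 + 5*w/3 + 2/3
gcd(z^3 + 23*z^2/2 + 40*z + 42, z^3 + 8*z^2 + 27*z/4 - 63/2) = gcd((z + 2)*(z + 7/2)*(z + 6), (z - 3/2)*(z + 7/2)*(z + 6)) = z^2 + 19*z/2 + 21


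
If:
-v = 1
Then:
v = -1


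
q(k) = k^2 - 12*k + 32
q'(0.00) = -12.00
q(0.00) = 32.00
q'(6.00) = 0.00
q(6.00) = -4.00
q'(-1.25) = -14.50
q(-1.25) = 48.56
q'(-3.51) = -19.02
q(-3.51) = 86.44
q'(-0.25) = -12.50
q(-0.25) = 35.06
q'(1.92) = -8.16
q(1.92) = 12.65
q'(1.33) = -9.34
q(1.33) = 17.81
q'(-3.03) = -18.06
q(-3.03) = 77.54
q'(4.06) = -3.88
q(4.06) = -0.24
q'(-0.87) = -13.74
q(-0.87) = 43.20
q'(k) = 2*k - 12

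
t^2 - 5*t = t*(t - 5)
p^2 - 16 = (p - 4)*(p + 4)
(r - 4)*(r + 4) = r^2 - 16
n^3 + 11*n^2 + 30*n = n*(n + 5)*(n + 6)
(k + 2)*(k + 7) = k^2 + 9*k + 14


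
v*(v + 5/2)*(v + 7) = v^3 + 19*v^2/2 + 35*v/2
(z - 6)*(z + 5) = z^2 - z - 30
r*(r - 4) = r^2 - 4*r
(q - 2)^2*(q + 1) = q^3 - 3*q^2 + 4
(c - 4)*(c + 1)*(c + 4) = c^3 + c^2 - 16*c - 16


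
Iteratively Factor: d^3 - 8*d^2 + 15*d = (d)*(d^2 - 8*d + 15) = d*(d - 5)*(d - 3)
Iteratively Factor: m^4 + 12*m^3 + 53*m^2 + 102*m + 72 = (m + 4)*(m^3 + 8*m^2 + 21*m + 18) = (m + 3)*(m + 4)*(m^2 + 5*m + 6) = (m + 2)*(m + 3)*(m + 4)*(m + 3)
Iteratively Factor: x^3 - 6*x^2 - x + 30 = (x - 5)*(x^2 - x - 6) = (x - 5)*(x + 2)*(x - 3)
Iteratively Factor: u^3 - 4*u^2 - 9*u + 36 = (u - 3)*(u^2 - u - 12) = (u - 4)*(u - 3)*(u + 3)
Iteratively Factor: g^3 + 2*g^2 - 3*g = (g + 3)*(g^2 - g) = g*(g + 3)*(g - 1)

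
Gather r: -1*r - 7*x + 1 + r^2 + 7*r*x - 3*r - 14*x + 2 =r^2 + r*(7*x - 4) - 21*x + 3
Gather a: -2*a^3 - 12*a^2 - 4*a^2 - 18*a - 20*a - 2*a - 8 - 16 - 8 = -2*a^3 - 16*a^2 - 40*a - 32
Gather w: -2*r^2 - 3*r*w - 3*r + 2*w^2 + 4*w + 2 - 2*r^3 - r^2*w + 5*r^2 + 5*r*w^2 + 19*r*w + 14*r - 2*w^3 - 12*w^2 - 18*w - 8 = -2*r^3 + 3*r^2 + 11*r - 2*w^3 + w^2*(5*r - 10) + w*(-r^2 + 16*r - 14) - 6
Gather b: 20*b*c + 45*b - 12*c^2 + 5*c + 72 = b*(20*c + 45) - 12*c^2 + 5*c + 72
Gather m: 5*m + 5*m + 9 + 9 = 10*m + 18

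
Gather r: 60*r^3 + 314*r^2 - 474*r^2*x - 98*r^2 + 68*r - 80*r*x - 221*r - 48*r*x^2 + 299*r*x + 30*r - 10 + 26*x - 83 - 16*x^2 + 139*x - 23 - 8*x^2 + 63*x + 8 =60*r^3 + r^2*(216 - 474*x) + r*(-48*x^2 + 219*x - 123) - 24*x^2 + 228*x - 108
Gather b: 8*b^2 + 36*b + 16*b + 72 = 8*b^2 + 52*b + 72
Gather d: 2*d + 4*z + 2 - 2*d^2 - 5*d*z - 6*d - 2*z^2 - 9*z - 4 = -2*d^2 + d*(-5*z - 4) - 2*z^2 - 5*z - 2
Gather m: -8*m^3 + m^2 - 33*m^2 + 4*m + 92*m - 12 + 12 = -8*m^3 - 32*m^2 + 96*m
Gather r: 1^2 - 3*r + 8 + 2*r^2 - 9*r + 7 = 2*r^2 - 12*r + 16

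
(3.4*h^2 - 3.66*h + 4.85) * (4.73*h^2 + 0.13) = 16.082*h^4 - 17.3118*h^3 + 23.3825*h^2 - 0.4758*h + 0.6305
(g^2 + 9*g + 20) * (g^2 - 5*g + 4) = g^4 + 4*g^3 - 21*g^2 - 64*g + 80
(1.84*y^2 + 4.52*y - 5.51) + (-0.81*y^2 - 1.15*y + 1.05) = 1.03*y^2 + 3.37*y - 4.46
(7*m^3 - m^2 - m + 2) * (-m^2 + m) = -7*m^5 + 8*m^4 - 3*m^2 + 2*m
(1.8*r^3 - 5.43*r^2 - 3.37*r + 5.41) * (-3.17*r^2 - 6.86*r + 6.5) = -5.706*r^5 + 4.8651*r^4 + 59.6327*r^3 - 29.3265*r^2 - 59.0176*r + 35.165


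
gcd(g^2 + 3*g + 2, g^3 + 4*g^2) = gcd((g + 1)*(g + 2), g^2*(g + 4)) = 1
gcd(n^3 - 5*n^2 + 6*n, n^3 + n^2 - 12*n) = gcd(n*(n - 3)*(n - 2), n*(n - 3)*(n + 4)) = n^2 - 3*n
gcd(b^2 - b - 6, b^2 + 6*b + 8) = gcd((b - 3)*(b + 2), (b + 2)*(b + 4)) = b + 2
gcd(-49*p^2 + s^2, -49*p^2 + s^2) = 49*p^2 - s^2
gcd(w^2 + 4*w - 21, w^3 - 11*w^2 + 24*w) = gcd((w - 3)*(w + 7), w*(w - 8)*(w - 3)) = w - 3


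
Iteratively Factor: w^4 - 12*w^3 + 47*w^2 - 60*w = (w - 3)*(w^3 - 9*w^2 + 20*w) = w*(w - 3)*(w^2 - 9*w + 20) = w*(w - 4)*(w - 3)*(w - 5)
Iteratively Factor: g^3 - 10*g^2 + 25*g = (g - 5)*(g^2 - 5*g) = g*(g - 5)*(g - 5)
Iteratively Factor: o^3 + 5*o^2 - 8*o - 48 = (o + 4)*(o^2 + o - 12) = (o - 3)*(o + 4)*(o + 4)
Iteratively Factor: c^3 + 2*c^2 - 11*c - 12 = (c + 1)*(c^2 + c - 12) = (c - 3)*(c + 1)*(c + 4)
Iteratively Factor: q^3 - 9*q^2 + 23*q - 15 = (q - 5)*(q^2 - 4*q + 3) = (q - 5)*(q - 1)*(q - 3)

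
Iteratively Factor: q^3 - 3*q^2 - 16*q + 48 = (q - 3)*(q^2 - 16) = (q - 3)*(q + 4)*(q - 4)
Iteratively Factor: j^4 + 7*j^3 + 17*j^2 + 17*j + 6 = (j + 2)*(j^3 + 5*j^2 + 7*j + 3) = (j + 2)*(j + 3)*(j^2 + 2*j + 1) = (j + 1)*(j + 2)*(j + 3)*(j + 1)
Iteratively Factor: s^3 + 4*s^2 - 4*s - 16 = (s - 2)*(s^2 + 6*s + 8) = (s - 2)*(s + 4)*(s + 2)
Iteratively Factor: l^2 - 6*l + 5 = (l - 5)*(l - 1)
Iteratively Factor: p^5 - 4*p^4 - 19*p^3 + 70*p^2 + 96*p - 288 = (p - 4)*(p^4 - 19*p^2 - 6*p + 72) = (p - 4)^2*(p^3 + 4*p^2 - 3*p - 18) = (p - 4)^2*(p + 3)*(p^2 + p - 6) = (p - 4)^2*(p + 3)^2*(p - 2)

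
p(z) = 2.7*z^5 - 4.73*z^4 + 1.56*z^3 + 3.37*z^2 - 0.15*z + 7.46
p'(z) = 13.5*z^4 - 18.92*z^3 + 4.68*z^2 + 6.74*z - 0.15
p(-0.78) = 6.36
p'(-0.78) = 11.42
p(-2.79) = -742.81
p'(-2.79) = 1246.37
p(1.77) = 26.88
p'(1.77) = 54.03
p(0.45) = 8.07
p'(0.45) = 2.66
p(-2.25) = -269.83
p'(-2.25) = 569.88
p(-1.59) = -47.72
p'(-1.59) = 163.30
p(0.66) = 8.72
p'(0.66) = 3.46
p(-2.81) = -768.07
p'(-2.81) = 1279.37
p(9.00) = 129815.09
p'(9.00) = 75220.41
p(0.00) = 7.46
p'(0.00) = -0.15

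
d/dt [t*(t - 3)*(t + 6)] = 3*t^2 + 6*t - 18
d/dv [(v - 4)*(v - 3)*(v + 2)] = 3*v^2 - 10*v - 2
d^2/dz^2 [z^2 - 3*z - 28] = 2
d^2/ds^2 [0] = 0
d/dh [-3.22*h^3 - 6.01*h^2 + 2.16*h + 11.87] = -9.66*h^2 - 12.02*h + 2.16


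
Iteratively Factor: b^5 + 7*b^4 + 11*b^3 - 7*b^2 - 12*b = (b + 4)*(b^4 + 3*b^3 - b^2 - 3*b) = (b + 3)*(b + 4)*(b^3 - b) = b*(b + 3)*(b + 4)*(b^2 - 1) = b*(b - 1)*(b + 3)*(b + 4)*(b + 1)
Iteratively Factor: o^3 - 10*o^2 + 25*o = (o - 5)*(o^2 - 5*o) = o*(o - 5)*(o - 5)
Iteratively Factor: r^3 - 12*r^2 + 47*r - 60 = (r - 4)*(r^2 - 8*r + 15) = (r - 5)*(r - 4)*(r - 3)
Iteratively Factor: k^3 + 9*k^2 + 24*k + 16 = (k + 4)*(k^2 + 5*k + 4) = (k + 4)^2*(k + 1)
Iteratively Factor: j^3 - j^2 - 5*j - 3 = (j + 1)*(j^2 - 2*j - 3) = (j + 1)^2*(j - 3)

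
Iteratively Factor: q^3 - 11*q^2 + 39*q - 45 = (q - 3)*(q^2 - 8*q + 15) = (q - 3)^2*(q - 5)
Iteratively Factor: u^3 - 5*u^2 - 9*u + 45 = (u - 3)*(u^2 - 2*u - 15) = (u - 3)*(u + 3)*(u - 5)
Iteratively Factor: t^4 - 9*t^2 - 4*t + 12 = (t - 1)*(t^3 + t^2 - 8*t - 12) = (t - 3)*(t - 1)*(t^2 + 4*t + 4) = (t - 3)*(t - 1)*(t + 2)*(t + 2)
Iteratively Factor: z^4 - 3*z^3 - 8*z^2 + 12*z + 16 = (z - 2)*(z^3 - z^2 - 10*z - 8) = (z - 2)*(z + 1)*(z^2 - 2*z - 8) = (z - 2)*(z + 1)*(z + 2)*(z - 4)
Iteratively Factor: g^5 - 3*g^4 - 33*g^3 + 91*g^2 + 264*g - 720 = (g - 5)*(g^4 + 2*g^3 - 23*g^2 - 24*g + 144) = (g - 5)*(g + 4)*(g^3 - 2*g^2 - 15*g + 36) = (g - 5)*(g + 4)^2*(g^2 - 6*g + 9) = (g - 5)*(g - 3)*(g + 4)^2*(g - 3)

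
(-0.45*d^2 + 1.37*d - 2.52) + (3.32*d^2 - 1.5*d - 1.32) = 2.87*d^2 - 0.13*d - 3.84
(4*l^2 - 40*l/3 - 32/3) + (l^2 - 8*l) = 5*l^2 - 64*l/3 - 32/3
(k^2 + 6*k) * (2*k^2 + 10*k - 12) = 2*k^4 + 22*k^3 + 48*k^2 - 72*k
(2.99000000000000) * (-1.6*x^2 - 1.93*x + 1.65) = -4.784*x^2 - 5.7707*x + 4.9335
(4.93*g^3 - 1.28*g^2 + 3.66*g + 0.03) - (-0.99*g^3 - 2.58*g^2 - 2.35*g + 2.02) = 5.92*g^3 + 1.3*g^2 + 6.01*g - 1.99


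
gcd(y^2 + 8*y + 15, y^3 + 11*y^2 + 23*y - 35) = y + 5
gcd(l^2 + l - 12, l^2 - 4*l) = 1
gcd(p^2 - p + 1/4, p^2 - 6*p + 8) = 1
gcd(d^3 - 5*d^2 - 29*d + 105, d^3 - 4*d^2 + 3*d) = d - 3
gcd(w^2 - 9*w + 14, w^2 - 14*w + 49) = w - 7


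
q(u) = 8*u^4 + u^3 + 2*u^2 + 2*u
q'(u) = 32*u^3 + 3*u^2 + 4*u + 2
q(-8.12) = 34359.00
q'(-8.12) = -16965.07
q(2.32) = 259.65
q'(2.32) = 427.02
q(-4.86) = 4385.81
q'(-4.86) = -3619.90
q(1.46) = 46.65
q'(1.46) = 113.82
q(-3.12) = 740.93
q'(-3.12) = -953.16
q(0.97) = 11.82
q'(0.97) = 37.91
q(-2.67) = 396.45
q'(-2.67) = -596.39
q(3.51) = 1289.18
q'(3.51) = 1436.79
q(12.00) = 167928.00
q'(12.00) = 55778.00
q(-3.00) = 633.00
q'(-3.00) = -847.00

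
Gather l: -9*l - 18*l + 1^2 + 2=3 - 27*l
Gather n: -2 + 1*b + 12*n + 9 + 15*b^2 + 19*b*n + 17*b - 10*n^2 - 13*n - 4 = 15*b^2 + 18*b - 10*n^2 + n*(19*b - 1) + 3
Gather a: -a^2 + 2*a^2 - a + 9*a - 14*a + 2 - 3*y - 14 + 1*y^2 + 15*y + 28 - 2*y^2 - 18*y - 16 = a^2 - 6*a - y^2 - 6*y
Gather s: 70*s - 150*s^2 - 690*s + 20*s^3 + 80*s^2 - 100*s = 20*s^3 - 70*s^2 - 720*s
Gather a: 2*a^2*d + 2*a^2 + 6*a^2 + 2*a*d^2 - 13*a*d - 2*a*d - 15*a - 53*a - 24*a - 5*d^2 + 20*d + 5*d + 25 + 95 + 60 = a^2*(2*d + 8) + a*(2*d^2 - 15*d - 92) - 5*d^2 + 25*d + 180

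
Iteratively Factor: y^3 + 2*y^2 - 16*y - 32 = (y - 4)*(y^2 + 6*y + 8) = (y - 4)*(y + 2)*(y + 4)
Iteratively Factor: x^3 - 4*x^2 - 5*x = (x)*(x^2 - 4*x - 5) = x*(x - 5)*(x + 1)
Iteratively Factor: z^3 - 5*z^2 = (z)*(z^2 - 5*z) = z^2*(z - 5)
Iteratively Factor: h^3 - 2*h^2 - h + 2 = (h - 2)*(h^2 - 1) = (h - 2)*(h + 1)*(h - 1)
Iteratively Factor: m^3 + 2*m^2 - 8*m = (m + 4)*(m^2 - 2*m) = (m - 2)*(m + 4)*(m)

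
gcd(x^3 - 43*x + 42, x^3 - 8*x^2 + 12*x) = x - 6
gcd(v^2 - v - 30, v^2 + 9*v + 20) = v + 5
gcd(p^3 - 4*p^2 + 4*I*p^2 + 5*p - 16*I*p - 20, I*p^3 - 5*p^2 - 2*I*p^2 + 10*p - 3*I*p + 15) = p + 5*I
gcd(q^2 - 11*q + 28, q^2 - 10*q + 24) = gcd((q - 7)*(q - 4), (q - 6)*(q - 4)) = q - 4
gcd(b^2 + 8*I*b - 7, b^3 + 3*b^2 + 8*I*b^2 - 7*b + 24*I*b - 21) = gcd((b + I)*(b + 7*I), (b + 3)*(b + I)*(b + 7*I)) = b^2 + 8*I*b - 7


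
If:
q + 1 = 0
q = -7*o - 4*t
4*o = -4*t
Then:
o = 1/3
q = -1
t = -1/3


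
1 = 1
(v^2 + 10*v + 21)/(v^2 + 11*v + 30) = (v^2 + 10*v + 21)/(v^2 + 11*v + 30)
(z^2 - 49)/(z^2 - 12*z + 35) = (z + 7)/(z - 5)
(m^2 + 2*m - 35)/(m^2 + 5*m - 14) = (m - 5)/(m - 2)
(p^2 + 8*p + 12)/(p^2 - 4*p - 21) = (p^2 + 8*p + 12)/(p^2 - 4*p - 21)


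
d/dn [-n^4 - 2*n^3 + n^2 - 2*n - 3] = -4*n^3 - 6*n^2 + 2*n - 2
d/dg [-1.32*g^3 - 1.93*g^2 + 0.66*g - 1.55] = -3.96*g^2 - 3.86*g + 0.66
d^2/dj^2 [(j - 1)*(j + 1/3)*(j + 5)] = 6*j + 26/3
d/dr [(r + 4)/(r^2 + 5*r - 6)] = (r^2 + 5*r - (r + 4)*(2*r + 5) - 6)/(r^2 + 5*r - 6)^2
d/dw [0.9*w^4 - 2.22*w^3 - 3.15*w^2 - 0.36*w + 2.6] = 3.6*w^3 - 6.66*w^2 - 6.3*w - 0.36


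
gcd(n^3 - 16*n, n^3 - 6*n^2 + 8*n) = n^2 - 4*n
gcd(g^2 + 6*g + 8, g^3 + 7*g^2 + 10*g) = g + 2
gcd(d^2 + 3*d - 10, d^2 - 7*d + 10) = d - 2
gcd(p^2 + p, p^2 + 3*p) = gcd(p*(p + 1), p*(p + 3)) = p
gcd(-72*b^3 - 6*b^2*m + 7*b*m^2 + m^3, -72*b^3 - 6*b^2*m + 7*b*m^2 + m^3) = 72*b^3 + 6*b^2*m - 7*b*m^2 - m^3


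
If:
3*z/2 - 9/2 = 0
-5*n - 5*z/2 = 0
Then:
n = -3/2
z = 3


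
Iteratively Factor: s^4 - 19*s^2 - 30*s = (s - 5)*(s^3 + 5*s^2 + 6*s) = (s - 5)*(s + 2)*(s^2 + 3*s) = s*(s - 5)*(s + 2)*(s + 3)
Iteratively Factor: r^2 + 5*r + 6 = (r + 3)*(r + 2)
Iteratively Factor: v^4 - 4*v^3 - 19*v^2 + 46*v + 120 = (v + 2)*(v^3 - 6*v^2 - 7*v + 60) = (v + 2)*(v + 3)*(v^2 - 9*v + 20) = (v - 5)*(v + 2)*(v + 3)*(v - 4)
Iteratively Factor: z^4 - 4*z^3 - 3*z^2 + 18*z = (z - 3)*(z^3 - z^2 - 6*z) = z*(z - 3)*(z^2 - z - 6) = z*(z - 3)*(z + 2)*(z - 3)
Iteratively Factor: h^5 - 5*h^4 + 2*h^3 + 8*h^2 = (h - 2)*(h^4 - 3*h^3 - 4*h^2) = h*(h - 2)*(h^3 - 3*h^2 - 4*h) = h^2*(h - 2)*(h^2 - 3*h - 4) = h^2*(h - 2)*(h + 1)*(h - 4)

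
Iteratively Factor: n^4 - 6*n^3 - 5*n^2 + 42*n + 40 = (n + 1)*(n^3 - 7*n^2 + 2*n + 40) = (n - 5)*(n + 1)*(n^2 - 2*n - 8) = (n - 5)*(n + 1)*(n + 2)*(n - 4)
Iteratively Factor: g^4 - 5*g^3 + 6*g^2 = (g - 2)*(g^3 - 3*g^2) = g*(g - 2)*(g^2 - 3*g) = g*(g - 3)*(g - 2)*(g)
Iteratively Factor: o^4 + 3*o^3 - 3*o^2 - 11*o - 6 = (o + 1)*(o^3 + 2*o^2 - 5*o - 6) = (o + 1)^2*(o^2 + o - 6) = (o + 1)^2*(o + 3)*(o - 2)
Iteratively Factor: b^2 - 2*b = (b)*(b - 2)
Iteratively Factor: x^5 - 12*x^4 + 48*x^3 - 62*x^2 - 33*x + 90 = (x - 2)*(x^4 - 10*x^3 + 28*x^2 - 6*x - 45) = (x - 3)*(x - 2)*(x^3 - 7*x^2 + 7*x + 15) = (x - 5)*(x - 3)*(x - 2)*(x^2 - 2*x - 3) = (x - 5)*(x - 3)*(x - 2)*(x + 1)*(x - 3)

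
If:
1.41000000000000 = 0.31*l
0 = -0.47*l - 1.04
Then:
No Solution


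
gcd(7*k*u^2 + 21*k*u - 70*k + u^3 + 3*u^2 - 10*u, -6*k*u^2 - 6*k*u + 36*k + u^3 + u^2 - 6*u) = u - 2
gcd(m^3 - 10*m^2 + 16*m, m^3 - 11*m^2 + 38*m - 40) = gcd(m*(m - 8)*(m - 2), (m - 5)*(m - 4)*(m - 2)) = m - 2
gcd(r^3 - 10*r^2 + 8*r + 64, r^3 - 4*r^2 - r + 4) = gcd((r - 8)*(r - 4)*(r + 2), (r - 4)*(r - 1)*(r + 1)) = r - 4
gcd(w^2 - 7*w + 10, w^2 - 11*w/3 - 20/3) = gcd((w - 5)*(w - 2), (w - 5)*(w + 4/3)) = w - 5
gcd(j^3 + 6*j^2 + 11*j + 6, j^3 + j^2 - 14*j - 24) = j^2 + 5*j + 6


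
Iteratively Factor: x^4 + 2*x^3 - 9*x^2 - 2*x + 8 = (x - 1)*(x^3 + 3*x^2 - 6*x - 8) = (x - 1)*(x + 4)*(x^2 - x - 2) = (x - 2)*(x - 1)*(x + 4)*(x + 1)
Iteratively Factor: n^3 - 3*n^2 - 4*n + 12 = (n - 2)*(n^2 - n - 6) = (n - 2)*(n + 2)*(n - 3)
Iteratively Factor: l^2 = (l)*(l)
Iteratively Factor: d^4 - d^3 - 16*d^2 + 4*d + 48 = (d - 2)*(d^3 + d^2 - 14*d - 24) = (d - 2)*(d + 3)*(d^2 - 2*d - 8) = (d - 2)*(d + 2)*(d + 3)*(d - 4)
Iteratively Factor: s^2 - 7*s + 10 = (s - 5)*(s - 2)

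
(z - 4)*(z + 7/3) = z^2 - 5*z/3 - 28/3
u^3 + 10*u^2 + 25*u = u*(u + 5)^2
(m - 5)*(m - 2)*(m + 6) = m^3 - m^2 - 32*m + 60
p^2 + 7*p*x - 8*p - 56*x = (p - 8)*(p + 7*x)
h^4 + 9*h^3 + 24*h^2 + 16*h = h*(h + 1)*(h + 4)^2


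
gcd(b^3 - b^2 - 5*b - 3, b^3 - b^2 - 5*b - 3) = b^3 - b^2 - 5*b - 3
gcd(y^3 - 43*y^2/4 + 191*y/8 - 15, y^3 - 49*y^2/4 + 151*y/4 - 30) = y^2 - 37*y/4 + 10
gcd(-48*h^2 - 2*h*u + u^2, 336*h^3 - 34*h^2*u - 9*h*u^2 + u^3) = -48*h^2 - 2*h*u + u^2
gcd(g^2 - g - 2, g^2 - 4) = g - 2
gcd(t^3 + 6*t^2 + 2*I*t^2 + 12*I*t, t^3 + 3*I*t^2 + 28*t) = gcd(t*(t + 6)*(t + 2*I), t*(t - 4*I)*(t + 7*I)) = t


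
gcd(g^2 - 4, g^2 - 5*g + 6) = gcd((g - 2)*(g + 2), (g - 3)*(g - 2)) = g - 2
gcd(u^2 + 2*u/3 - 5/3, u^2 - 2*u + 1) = u - 1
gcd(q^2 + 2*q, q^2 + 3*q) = q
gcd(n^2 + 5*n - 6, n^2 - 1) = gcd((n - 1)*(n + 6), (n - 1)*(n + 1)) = n - 1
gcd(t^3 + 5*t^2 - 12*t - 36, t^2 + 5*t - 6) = t + 6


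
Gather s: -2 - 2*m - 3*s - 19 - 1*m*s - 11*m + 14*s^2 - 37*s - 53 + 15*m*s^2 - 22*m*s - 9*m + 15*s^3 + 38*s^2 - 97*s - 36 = -22*m + 15*s^3 + s^2*(15*m + 52) + s*(-23*m - 137) - 110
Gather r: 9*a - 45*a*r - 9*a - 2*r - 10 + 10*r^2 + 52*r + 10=10*r^2 + r*(50 - 45*a)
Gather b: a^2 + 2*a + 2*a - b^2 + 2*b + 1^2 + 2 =a^2 + 4*a - b^2 + 2*b + 3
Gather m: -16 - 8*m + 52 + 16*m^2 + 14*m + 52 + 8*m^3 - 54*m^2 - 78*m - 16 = 8*m^3 - 38*m^2 - 72*m + 72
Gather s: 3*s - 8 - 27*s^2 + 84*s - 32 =-27*s^2 + 87*s - 40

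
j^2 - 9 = (j - 3)*(j + 3)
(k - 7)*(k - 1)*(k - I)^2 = k^4 - 8*k^3 - 2*I*k^3 + 6*k^2 + 16*I*k^2 + 8*k - 14*I*k - 7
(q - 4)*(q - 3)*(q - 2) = q^3 - 9*q^2 + 26*q - 24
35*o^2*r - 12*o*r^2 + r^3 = r*(-7*o + r)*(-5*o + r)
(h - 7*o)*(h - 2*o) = h^2 - 9*h*o + 14*o^2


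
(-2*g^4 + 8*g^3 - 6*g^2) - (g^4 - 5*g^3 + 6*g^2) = -3*g^4 + 13*g^3 - 12*g^2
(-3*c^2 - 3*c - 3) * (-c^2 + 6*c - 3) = 3*c^4 - 15*c^3 - 6*c^2 - 9*c + 9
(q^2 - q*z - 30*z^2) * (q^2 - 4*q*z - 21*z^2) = q^4 - 5*q^3*z - 47*q^2*z^2 + 141*q*z^3 + 630*z^4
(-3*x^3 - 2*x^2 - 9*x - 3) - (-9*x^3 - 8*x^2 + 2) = 6*x^3 + 6*x^2 - 9*x - 5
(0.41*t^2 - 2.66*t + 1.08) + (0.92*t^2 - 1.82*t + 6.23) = 1.33*t^2 - 4.48*t + 7.31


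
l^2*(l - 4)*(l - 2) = l^4 - 6*l^3 + 8*l^2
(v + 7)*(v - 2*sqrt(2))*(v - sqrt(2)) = v^3 - 3*sqrt(2)*v^2 + 7*v^2 - 21*sqrt(2)*v + 4*v + 28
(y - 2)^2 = y^2 - 4*y + 4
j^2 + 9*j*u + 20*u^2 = (j + 4*u)*(j + 5*u)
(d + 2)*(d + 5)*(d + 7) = d^3 + 14*d^2 + 59*d + 70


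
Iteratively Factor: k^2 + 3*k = (k)*(k + 3)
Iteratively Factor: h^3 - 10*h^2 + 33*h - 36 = (h - 3)*(h^2 - 7*h + 12) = (h - 4)*(h - 3)*(h - 3)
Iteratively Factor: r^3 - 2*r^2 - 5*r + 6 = (r - 1)*(r^2 - r - 6) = (r - 1)*(r + 2)*(r - 3)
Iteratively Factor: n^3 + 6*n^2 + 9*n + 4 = (n + 1)*(n^2 + 5*n + 4) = (n + 1)*(n + 4)*(n + 1)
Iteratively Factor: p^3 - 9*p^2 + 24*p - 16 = (p - 4)*(p^2 - 5*p + 4) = (p - 4)^2*(p - 1)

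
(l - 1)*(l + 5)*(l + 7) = l^3 + 11*l^2 + 23*l - 35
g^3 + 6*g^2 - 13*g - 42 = (g - 3)*(g + 2)*(g + 7)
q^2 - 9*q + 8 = (q - 8)*(q - 1)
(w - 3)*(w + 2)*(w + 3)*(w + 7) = w^4 + 9*w^3 + 5*w^2 - 81*w - 126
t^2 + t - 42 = (t - 6)*(t + 7)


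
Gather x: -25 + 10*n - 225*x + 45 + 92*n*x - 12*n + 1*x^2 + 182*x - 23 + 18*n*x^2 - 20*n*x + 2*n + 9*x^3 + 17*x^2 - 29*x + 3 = 9*x^3 + x^2*(18*n + 18) + x*(72*n - 72)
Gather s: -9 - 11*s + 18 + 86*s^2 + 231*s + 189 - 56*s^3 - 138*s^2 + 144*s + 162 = -56*s^3 - 52*s^2 + 364*s + 360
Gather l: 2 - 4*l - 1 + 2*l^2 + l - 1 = 2*l^2 - 3*l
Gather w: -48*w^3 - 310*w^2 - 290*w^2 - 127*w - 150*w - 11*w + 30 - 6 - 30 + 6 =-48*w^3 - 600*w^2 - 288*w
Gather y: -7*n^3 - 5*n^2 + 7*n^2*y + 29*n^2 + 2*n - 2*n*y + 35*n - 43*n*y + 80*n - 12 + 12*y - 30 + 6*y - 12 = -7*n^3 + 24*n^2 + 117*n + y*(7*n^2 - 45*n + 18) - 54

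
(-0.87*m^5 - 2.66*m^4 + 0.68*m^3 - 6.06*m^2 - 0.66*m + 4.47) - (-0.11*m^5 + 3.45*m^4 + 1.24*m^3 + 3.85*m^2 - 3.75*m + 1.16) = -0.76*m^5 - 6.11*m^4 - 0.56*m^3 - 9.91*m^2 + 3.09*m + 3.31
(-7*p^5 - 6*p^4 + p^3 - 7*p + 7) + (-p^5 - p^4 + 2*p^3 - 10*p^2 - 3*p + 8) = -8*p^5 - 7*p^4 + 3*p^3 - 10*p^2 - 10*p + 15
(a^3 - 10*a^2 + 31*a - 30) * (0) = 0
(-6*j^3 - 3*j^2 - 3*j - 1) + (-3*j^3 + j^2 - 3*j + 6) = -9*j^3 - 2*j^2 - 6*j + 5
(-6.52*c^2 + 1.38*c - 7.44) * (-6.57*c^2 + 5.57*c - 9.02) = 42.8364*c^4 - 45.383*c^3 + 115.3778*c^2 - 53.8884*c + 67.1088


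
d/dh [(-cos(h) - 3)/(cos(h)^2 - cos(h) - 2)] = (sin(h)^2 - 6*cos(h))*sin(h)/(sin(h)^2 + cos(h) + 1)^2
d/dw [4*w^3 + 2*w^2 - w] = 12*w^2 + 4*w - 1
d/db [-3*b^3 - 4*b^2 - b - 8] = -9*b^2 - 8*b - 1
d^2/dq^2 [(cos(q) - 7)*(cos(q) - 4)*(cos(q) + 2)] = -27*cos(q)/4 + 18*cos(2*q) - 9*cos(3*q)/4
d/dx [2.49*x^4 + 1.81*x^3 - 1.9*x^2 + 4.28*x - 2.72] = 9.96*x^3 + 5.43*x^2 - 3.8*x + 4.28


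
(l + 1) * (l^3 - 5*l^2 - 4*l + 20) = l^4 - 4*l^3 - 9*l^2 + 16*l + 20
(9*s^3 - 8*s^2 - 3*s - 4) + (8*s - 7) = 9*s^3 - 8*s^2 + 5*s - 11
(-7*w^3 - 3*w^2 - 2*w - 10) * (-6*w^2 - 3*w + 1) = 42*w^5 + 39*w^4 + 14*w^3 + 63*w^2 + 28*w - 10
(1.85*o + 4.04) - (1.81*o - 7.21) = 0.04*o + 11.25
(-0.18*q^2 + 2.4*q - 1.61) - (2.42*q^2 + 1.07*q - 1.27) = -2.6*q^2 + 1.33*q - 0.34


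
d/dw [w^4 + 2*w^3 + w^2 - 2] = 2*w*(2*w^2 + 3*w + 1)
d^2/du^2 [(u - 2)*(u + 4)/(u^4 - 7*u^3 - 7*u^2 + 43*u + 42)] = 2*(3*u^8 - 9*u^7 - 136*u^6 + 834*u^5 - 1413*u^4 - 1605*u^3 + 12474*u^2 + 1932*u - 18992)/(u^12 - 21*u^11 + 126*u^10 + 80*u^9 - 2562*u^8 + 1722*u^7 + 22256*u^6 - 9324*u^5 - 103215*u^4 - 33389*u^3 + 195930*u^2 + 227556*u + 74088)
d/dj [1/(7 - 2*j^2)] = 4*j/(2*j^2 - 7)^2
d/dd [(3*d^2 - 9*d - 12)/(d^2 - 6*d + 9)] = 3*(17 - 3*d)/(d^3 - 9*d^2 + 27*d - 27)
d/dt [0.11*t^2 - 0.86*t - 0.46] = 0.22*t - 0.86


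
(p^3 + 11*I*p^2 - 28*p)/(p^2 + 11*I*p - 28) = p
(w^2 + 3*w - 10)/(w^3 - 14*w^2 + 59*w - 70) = (w + 5)/(w^2 - 12*w + 35)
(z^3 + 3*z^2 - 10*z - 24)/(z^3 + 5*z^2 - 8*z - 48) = (z + 2)/(z + 4)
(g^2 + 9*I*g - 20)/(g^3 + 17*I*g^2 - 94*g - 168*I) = (g + 5*I)/(g^2 + 13*I*g - 42)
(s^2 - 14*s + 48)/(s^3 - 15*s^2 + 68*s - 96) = (s - 6)/(s^2 - 7*s + 12)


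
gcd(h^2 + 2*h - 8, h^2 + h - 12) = h + 4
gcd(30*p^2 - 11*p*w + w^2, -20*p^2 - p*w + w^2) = 5*p - w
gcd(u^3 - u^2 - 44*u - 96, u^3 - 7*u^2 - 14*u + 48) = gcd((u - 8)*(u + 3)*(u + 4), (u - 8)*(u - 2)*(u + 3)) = u^2 - 5*u - 24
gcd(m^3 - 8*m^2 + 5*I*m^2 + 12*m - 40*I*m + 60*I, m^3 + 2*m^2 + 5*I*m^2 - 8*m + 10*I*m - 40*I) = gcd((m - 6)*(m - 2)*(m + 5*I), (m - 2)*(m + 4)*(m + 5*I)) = m^2 + m*(-2 + 5*I) - 10*I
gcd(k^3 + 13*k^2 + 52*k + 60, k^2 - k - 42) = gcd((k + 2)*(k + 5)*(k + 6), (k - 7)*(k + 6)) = k + 6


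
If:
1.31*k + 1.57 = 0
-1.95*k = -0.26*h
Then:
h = -8.99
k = -1.20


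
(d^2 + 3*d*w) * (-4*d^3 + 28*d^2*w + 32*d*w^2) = -4*d^5 + 16*d^4*w + 116*d^3*w^2 + 96*d^2*w^3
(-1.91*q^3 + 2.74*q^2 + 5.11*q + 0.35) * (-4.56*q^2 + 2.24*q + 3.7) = 8.7096*q^5 - 16.7728*q^4 - 24.231*q^3 + 19.9884*q^2 + 19.691*q + 1.295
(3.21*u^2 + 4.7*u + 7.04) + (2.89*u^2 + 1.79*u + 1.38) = 6.1*u^2 + 6.49*u + 8.42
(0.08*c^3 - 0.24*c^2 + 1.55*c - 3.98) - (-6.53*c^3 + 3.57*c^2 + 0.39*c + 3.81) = 6.61*c^3 - 3.81*c^2 + 1.16*c - 7.79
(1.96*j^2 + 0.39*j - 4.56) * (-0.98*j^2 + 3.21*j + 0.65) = -1.9208*j^4 + 5.9094*j^3 + 6.9947*j^2 - 14.3841*j - 2.964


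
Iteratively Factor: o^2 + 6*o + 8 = (o + 4)*(o + 2)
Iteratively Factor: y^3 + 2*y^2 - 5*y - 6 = (y + 1)*(y^2 + y - 6) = (y + 1)*(y + 3)*(y - 2)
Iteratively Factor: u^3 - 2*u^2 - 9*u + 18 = (u - 3)*(u^2 + u - 6) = (u - 3)*(u - 2)*(u + 3)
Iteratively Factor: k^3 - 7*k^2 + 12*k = (k)*(k^2 - 7*k + 12) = k*(k - 4)*(k - 3)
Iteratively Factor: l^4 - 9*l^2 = (l)*(l^3 - 9*l) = l*(l - 3)*(l^2 + 3*l) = l*(l - 3)*(l + 3)*(l)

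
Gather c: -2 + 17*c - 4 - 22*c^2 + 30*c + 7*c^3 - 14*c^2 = 7*c^3 - 36*c^2 + 47*c - 6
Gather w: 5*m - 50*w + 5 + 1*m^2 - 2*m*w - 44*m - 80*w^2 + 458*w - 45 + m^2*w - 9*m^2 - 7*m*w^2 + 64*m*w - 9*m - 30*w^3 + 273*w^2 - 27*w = -8*m^2 - 48*m - 30*w^3 + w^2*(193 - 7*m) + w*(m^2 + 62*m + 381) - 40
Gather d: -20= -20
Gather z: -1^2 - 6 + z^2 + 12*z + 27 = z^2 + 12*z + 20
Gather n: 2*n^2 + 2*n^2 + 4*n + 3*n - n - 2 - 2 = 4*n^2 + 6*n - 4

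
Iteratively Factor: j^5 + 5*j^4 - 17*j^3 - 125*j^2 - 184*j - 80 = (j + 1)*(j^4 + 4*j^3 - 21*j^2 - 104*j - 80) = (j + 1)^2*(j^3 + 3*j^2 - 24*j - 80) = (j + 1)^2*(j + 4)*(j^2 - j - 20) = (j - 5)*(j + 1)^2*(j + 4)*(j + 4)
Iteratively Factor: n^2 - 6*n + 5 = (n - 5)*(n - 1)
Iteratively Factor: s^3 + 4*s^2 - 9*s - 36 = (s + 4)*(s^2 - 9) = (s - 3)*(s + 4)*(s + 3)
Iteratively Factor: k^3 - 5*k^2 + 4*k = (k - 1)*(k^2 - 4*k) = (k - 4)*(k - 1)*(k)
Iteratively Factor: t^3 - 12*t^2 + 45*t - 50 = (t - 2)*(t^2 - 10*t + 25) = (t - 5)*(t - 2)*(t - 5)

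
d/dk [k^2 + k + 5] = 2*k + 1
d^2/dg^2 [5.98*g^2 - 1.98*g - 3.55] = 11.9600000000000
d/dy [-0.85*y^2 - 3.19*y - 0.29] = -1.7*y - 3.19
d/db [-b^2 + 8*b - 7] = 8 - 2*b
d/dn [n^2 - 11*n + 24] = 2*n - 11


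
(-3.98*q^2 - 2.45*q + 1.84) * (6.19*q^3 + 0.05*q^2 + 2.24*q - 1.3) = -24.6362*q^5 - 15.3645*q^4 + 2.3519*q^3 - 0.222000000000001*q^2 + 7.3066*q - 2.392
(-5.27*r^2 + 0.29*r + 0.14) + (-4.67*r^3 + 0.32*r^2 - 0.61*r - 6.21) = -4.67*r^3 - 4.95*r^2 - 0.32*r - 6.07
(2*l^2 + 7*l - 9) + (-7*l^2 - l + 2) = -5*l^2 + 6*l - 7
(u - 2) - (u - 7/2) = 3/2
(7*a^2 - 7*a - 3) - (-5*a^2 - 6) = 12*a^2 - 7*a + 3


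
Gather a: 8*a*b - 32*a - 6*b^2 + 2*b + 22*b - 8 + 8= a*(8*b - 32) - 6*b^2 + 24*b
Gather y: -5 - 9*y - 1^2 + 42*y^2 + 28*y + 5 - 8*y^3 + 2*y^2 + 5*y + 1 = -8*y^3 + 44*y^2 + 24*y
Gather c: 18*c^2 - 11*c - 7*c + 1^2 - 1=18*c^2 - 18*c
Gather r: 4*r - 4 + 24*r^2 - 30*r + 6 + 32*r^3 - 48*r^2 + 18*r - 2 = 32*r^3 - 24*r^2 - 8*r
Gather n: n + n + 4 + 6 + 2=2*n + 12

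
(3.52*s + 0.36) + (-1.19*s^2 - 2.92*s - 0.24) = -1.19*s^2 + 0.6*s + 0.12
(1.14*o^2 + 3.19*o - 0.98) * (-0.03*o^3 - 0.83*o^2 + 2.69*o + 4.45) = -0.0342*o^5 - 1.0419*o^4 + 0.4483*o^3 + 14.4675*o^2 + 11.5593*o - 4.361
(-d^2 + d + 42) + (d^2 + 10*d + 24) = 11*d + 66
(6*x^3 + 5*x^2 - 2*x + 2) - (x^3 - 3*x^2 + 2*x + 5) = 5*x^3 + 8*x^2 - 4*x - 3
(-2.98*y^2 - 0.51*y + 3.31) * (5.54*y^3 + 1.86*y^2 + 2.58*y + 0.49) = -16.5092*y^5 - 8.3682*y^4 + 9.7004*y^3 + 3.3806*y^2 + 8.2899*y + 1.6219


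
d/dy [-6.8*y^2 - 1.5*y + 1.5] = -13.6*y - 1.5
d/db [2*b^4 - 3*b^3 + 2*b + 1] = 8*b^3 - 9*b^2 + 2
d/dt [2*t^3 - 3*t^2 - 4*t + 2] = 6*t^2 - 6*t - 4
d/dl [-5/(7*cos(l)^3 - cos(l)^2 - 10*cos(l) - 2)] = 5*(-21*cos(l)^2 + 2*cos(l) + 10)*sin(l)/(-7*cos(l)^3 + cos(l)^2 + 10*cos(l) + 2)^2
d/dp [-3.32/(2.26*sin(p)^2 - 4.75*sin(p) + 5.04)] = (15.0064*sin(p) - 15.77)*cos(p)/(2.26*sin(p)^2 - 4.75*sin(p) + 5.04)^2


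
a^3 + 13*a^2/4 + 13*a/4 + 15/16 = (a + 1/2)*(a + 5/4)*(a + 3/2)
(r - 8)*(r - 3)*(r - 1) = r^3 - 12*r^2 + 35*r - 24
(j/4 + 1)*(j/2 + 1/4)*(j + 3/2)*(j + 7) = j^4/8 + 13*j^3/8 + 203*j^2/32 + 257*j/32 + 21/8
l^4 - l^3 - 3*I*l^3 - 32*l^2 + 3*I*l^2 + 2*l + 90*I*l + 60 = (l - 6)*(l + 5)*(l - 2*I)*(l - I)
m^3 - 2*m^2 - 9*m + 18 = (m - 3)*(m - 2)*(m + 3)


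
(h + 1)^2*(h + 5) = h^3 + 7*h^2 + 11*h + 5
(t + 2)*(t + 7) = t^2 + 9*t + 14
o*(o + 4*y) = o^2 + 4*o*y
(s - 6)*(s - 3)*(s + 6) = s^3 - 3*s^2 - 36*s + 108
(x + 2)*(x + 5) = x^2 + 7*x + 10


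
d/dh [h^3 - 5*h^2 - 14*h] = 3*h^2 - 10*h - 14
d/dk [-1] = 0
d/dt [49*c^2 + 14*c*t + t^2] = 14*c + 2*t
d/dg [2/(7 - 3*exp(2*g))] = 12*exp(2*g)/(3*exp(2*g) - 7)^2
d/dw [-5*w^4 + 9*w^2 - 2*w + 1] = -20*w^3 + 18*w - 2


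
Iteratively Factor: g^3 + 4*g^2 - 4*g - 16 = (g - 2)*(g^2 + 6*g + 8) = (g - 2)*(g + 4)*(g + 2)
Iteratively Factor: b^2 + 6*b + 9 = (b + 3)*(b + 3)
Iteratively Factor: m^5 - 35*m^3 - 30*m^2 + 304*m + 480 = (m + 2)*(m^4 - 2*m^3 - 31*m^2 + 32*m + 240) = (m + 2)*(m + 4)*(m^3 - 6*m^2 - 7*m + 60) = (m - 4)*(m + 2)*(m + 4)*(m^2 - 2*m - 15) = (m - 5)*(m - 4)*(m + 2)*(m + 4)*(m + 3)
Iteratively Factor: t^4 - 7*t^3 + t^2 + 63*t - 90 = (t - 3)*(t^3 - 4*t^2 - 11*t + 30) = (t - 5)*(t - 3)*(t^2 + t - 6) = (t - 5)*(t - 3)*(t + 3)*(t - 2)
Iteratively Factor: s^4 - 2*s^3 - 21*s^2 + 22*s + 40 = (s + 4)*(s^3 - 6*s^2 + 3*s + 10) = (s - 2)*(s + 4)*(s^2 - 4*s - 5) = (s - 5)*(s - 2)*(s + 4)*(s + 1)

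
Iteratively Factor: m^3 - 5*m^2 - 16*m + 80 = (m - 5)*(m^2 - 16) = (m - 5)*(m + 4)*(m - 4)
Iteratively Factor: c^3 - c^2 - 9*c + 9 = (c - 1)*(c^2 - 9) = (c - 3)*(c - 1)*(c + 3)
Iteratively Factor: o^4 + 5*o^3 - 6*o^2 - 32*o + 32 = (o - 1)*(o^3 + 6*o^2 - 32) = (o - 1)*(o + 4)*(o^2 + 2*o - 8) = (o - 2)*(o - 1)*(o + 4)*(o + 4)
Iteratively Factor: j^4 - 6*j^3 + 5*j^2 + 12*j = (j + 1)*(j^3 - 7*j^2 + 12*j) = j*(j + 1)*(j^2 - 7*j + 12) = j*(j - 3)*(j + 1)*(j - 4)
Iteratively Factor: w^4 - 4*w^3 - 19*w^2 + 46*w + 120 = (w + 3)*(w^3 - 7*w^2 + 2*w + 40) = (w - 5)*(w + 3)*(w^2 - 2*w - 8) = (w - 5)*(w - 4)*(w + 3)*(w + 2)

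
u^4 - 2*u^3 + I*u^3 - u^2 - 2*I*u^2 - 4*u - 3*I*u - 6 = (u - 3)*(u + 1)*(u - I)*(u + 2*I)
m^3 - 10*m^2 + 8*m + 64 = (m - 8)*(m - 4)*(m + 2)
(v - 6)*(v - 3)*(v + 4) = v^3 - 5*v^2 - 18*v + 72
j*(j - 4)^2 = j^3 - 8*j^2 + 16*j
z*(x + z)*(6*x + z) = 6*x^2*z + 7*x*z^2 + z^3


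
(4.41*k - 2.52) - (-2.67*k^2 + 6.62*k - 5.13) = 2.67*k^2 - 2.21*k + 2.61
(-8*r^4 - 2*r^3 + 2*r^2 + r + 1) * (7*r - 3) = -56*r^5 + 10*r^4 + 20*r^3 + r^2 + 4*r - 3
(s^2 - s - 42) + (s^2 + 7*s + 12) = 2*s^2 + 6*s - 30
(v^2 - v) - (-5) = v^2 - v + 5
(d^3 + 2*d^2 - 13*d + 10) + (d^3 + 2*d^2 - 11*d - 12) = 2*d^3 + 4*d^2 - 24*d - 2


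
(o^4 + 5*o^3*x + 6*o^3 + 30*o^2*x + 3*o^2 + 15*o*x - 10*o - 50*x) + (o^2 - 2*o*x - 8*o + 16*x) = o^4 + 5*o^3*x + 6*o^3 + 30*o^2*x + 4*o^2 + 13*o*x - 18*o - 34*x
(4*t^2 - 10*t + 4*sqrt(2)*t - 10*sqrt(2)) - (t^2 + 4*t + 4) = 3*t^2 - 14*t + 4*sqrt(2)*t - 10*sqrt(2) - 4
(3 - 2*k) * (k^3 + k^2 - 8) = -2*k^4 + k^3 + 3*k^2 + 16*k - 24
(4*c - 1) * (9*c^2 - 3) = 36*c^3 - 9*c^2 - 12*c + 3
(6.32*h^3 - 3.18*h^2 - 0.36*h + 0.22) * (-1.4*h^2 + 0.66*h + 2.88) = -8.848*h^5 + 8.6232*h^4 + 16.6068*h^3 - 9.704*h^2 - 0.8916*h + 0.6336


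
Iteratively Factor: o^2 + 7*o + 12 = (o + 4)*(o + 3)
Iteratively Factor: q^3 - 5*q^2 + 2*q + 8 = (q + 1)*(q^2 - 6*q + 8) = (q - 4)*(q + 1)*(q - 2)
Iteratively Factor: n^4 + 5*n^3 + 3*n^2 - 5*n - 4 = (n + 4)*(n^3 + n^2 - n - 1) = (n + 1)*(n + 4)*(n^2 - 1) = (n + 1)^2*(n + 4)*(n - 1)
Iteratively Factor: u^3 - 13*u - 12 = (u + 1)*(u^2 - u - 12) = (u - 4)*(u + 1)*(u + 3)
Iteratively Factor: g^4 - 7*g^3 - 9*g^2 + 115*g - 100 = (g - 5)*(g^3 - 2*g^2 - 19*g + 20) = (g - 5)*(g + 4)*(g^2 - 6*g + 5) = (g - 5)*(g - 1)*(g + 4)*(g - 5)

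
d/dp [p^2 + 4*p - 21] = 2*p + 4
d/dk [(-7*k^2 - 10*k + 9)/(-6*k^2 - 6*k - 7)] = 2*(-9*k^2 + 103*k + 62)/(36*k^4 + 72*k^3 + 120*k^2 + 84*k + 49)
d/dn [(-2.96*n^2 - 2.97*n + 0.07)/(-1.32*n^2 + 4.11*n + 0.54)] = (-16.086*n^2 - 3.012*n - 1.8915)/(1.7424*n^4 - 10.8504*n^3 + 15.4665*n^2 + 4.4388*n + 0.2916)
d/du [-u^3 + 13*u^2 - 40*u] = -3*u^2 + 26*u - 40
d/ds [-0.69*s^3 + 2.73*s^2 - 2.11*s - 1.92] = -2.07*s^2 + 5.46*s - 2.11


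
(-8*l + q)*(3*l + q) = -24*l^2 - 5*l*q + q^2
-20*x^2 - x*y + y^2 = (-5*x + y)*(4*x + y)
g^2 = g^2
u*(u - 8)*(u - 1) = u^3 - 9*u^2 + 8*u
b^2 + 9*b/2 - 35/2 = (b - 5/2)*(b + 7)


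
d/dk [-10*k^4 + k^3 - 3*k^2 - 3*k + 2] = -40*k^3 + 3*k^2 - 6*k - 3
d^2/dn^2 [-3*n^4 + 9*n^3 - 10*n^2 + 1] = -36*n^2 + 54*n - 20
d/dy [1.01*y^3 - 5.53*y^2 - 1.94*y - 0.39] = 3.03*y^2 - 11.06*y - 1.94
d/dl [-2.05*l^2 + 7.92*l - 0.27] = 7.92 - 4.1*l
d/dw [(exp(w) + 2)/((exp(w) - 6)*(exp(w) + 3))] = (-exp(2*w) - 4*exp(w) - 12)*exp(w)/(exp(4*w) - 6*exp(3*w) - 27*exp(2*w) + 108*exp(w) + 324)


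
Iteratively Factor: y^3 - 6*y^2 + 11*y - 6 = (y - 1)*(y^2 - 5*y + 6) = (y - 3)*(y - 1)*(y - 2)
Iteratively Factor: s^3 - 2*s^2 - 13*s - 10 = (s + 1)*(s^2 - 3*s - 10) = (s - 5)*(s + 1)*(s + 2)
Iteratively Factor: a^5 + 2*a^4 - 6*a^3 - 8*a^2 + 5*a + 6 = (a + 3)*(a^4 - a^3 - 3*a^2 + a + 2) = (a - 1)*(a + 3)*(a^3 - 3*a - 2) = (a - 1)*(a + 1)*(a + 3)*(a^2 - a - 2) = (a - 2)*(a - 1)*(a + 1)*(a + 3)*(a + 1)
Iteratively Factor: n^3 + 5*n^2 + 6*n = (n + 2)*(n^2 + 3*n) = (n + 2)*(n + 3)*(n)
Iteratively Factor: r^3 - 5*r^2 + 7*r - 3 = (r - 1)*(r^2 - 4*r + 3) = (r - 1)^2*(r - 3)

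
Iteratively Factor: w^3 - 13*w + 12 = (w - 1)*(w^2 + w - 12) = (w - 3)*(w - 1)*(w + 4)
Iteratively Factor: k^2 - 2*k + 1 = (k - 1)*(k - 1)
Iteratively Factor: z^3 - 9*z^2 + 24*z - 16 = (z - 1)*(z^2 - 8*z + 16) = (z - 4)*(z - 1)*(z - 4)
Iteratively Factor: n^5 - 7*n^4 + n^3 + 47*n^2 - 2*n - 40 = (n - 4)*(n^4 - 3*n^3 - 11*n^2 + 3*n + 10) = (n - 4)*(n + 2)*(n^3 - 5*n^2 - n + 5) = (n - 4)*(n + 1)*(n + 2)*(n^2 - 6*n + 5) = (n - 5)*(n - 4)*(n + 1)*(n + 2)*(n - 1)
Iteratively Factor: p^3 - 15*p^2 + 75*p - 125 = (p - 5)*(p^2 - 10*p + 25) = (p - 5)^2*(p - 5)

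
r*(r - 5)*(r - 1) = r^3 - 6*r^2 + 5*r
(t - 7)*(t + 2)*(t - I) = t^3 - 5*t^2 - I*t^2 - 14*t + 5*I*t + 14*I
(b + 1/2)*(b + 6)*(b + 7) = b^3 + 27*b^2/2 + 97*b/2 + 21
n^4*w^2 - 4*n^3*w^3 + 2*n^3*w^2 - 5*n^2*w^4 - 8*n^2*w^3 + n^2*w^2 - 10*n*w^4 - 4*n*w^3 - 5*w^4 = (n - 5*w)*(n + w)*(n*w + w)^2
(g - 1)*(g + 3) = g^2 + 2*g - 3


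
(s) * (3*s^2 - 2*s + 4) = 3*s^3 - 2*s^2 + 4*s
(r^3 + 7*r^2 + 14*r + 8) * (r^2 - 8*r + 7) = r^5 - r^4 - 35*r^3 - 55*r^2 + 34*r + 56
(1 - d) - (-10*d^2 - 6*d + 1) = 10*d^2 + 5*d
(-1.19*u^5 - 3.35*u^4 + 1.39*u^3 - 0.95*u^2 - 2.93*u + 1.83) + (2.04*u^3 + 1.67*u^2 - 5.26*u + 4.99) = -1.19*u^5 - 3.35*u^4 + 3.43*u^3 + 0.72*u^2 - 8.19*u + 6.82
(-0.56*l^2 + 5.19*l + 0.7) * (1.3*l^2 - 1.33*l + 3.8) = -0.728*l^4 + 7.4918*l^3 - 8.1207*l^2 + 18.791*l + 2.66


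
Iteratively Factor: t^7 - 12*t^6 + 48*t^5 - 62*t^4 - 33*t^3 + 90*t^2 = (t - 2)*(t^6 - 10*t^5 + 28*t^4 - 6*t^3 - 45*t^2) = (t - 3)*(t - 2)*(t^5 - 7*t^4 + 7*t^3 + 15*t^2) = (t - 3)*(t - 2)*(t + 1)*(t^4 - 8*t^3 + 15*t^2) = t*(t - 3)*(t - 2)*(t + 1)*(t^3 - 8*t^2 + 15*t) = t^2*(t - 3)*(t - 2)*(t + 1)*(t^2 - 8*t + 15) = t^2*(t - 5)*(t - 3)*(t - 2)*(t + 1)*(t - 3)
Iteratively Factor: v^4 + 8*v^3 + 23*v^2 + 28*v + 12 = (v + 2)*(v^3 + 6*v^2 + 11*v + 6) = (v + 1)*(v + 2)*(v^2 + 5*v + 6) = (v + 1)*(v + 2)*(v + 3)*(v + 2)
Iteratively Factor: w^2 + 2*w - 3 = (w - 1)*(w + 3)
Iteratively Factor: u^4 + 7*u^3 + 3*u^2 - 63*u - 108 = (u + 3)*(u^3 + 4*u^2 - 9*u - 36) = (u + 3)*(u + 4)*(u^2 - 9) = (u + 3)^2*(u + 4)*(u - 3)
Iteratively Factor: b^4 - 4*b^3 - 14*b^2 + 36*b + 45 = (b - 5)*(b^3 + b^2 - 9*b - 9) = (b - 5)*(b + 1)*(b^2 - 9) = (b - 5)*(b + 1)*(b + 3)*(b - 3)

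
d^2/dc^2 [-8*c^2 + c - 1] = -16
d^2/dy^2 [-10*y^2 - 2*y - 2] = -20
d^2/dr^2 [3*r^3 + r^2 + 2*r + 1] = 18*r + 2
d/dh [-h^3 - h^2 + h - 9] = -3*h^2 - 2*h + 1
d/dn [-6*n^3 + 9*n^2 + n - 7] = -18*n^2 + 18*n + 1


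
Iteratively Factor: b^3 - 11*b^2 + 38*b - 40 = (b - 2)*(b^2 - 9*b + 20) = (b - 5)*(b - 2)*(b - 4)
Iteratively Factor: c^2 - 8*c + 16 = (c - 4)*(c - 4)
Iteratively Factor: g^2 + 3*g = (g)*(g + 3)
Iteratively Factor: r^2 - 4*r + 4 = (r - 2)*(r - 2)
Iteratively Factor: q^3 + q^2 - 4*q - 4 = (q + 2)*(q^2 - q - 2) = (q + 1)*(q + 2)*(q - 2)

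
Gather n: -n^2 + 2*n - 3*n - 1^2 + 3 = -n^2 - n + 2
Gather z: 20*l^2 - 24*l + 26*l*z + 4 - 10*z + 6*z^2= 20*l^2 - 24*l + 6*z^2 + z*(26*l - 10) + 4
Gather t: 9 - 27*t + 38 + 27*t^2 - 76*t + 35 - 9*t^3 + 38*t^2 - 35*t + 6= -9*t^3 + 65*t^2 - 138*t + 88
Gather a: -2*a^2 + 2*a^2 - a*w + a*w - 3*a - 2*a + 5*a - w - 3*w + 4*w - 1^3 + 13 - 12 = 0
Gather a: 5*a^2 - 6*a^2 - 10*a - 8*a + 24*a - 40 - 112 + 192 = -a^2 + 6*a + 40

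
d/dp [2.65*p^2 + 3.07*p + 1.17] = 5.3*p + 3.07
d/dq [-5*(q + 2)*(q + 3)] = -10*q - 25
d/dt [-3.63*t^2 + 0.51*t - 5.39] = 0.51 - 7.26*t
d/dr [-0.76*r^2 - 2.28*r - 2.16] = -1.52*r - 2.28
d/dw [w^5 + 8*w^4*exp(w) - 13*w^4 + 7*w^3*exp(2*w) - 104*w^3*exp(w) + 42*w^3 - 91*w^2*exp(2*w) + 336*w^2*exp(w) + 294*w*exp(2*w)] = 8*w^4*exp(w) + 5*w^4 + 14*w^3*exp(2*w) - 72*w^3*exp(w) - 52*w^3 - 161*w^2*exp(2*w) + 24*w^2*exp(w) + 126*w^2 + 406*w*exp(2*w) + 672*w*exp(w) + 294*exp(2*w)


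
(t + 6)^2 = t^2 + 12*t + 36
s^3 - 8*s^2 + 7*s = s*(s - 7)*(s - 1)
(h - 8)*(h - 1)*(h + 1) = h^3 - 8*h^2 - h + 8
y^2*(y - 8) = y^3 - 8*y^2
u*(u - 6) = u^2 - 6*u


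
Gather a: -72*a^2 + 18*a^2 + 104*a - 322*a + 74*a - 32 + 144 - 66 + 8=-54*a^2 - 144*a + 54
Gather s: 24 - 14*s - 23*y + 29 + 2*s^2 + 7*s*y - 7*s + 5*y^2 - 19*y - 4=2*s^2 + s*(7*y - 21) + 5*y^2 - 42*y + 49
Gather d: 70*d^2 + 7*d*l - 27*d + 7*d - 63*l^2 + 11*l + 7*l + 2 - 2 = 70*d^2 + d*(7*l - 20) - 63*l^2 + 18*l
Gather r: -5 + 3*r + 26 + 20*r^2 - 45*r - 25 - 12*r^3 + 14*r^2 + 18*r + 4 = -12*r^3 + 34*r^2 - 24*r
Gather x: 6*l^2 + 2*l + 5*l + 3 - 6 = 6*l^2 + 7*l - 3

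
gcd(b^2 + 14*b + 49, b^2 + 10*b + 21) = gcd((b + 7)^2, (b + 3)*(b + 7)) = b + 7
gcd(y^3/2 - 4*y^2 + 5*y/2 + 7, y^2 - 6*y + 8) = y - 2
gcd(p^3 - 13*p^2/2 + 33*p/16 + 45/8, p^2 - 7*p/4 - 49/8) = 1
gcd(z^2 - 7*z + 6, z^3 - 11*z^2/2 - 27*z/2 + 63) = z - 6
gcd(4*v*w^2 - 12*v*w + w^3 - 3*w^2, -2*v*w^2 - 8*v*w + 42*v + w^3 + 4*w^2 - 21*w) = w - 3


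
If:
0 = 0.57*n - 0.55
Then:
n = 0.96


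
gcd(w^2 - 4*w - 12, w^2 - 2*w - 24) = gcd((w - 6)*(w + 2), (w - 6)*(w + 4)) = w - 6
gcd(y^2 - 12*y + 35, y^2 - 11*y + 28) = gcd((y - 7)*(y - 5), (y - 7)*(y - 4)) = y - 7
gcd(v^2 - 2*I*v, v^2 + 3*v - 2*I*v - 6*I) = v - 2*I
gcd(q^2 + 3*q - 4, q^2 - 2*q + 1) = q - 1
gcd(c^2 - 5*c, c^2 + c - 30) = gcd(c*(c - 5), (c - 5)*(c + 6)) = c - 5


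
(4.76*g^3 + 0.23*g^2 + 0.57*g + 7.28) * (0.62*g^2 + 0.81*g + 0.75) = 2.9512*g^5 + 3.9982*g^4 + 4.1097*g^3 + 5.1478*g^2 + 6.3243*g + 5.46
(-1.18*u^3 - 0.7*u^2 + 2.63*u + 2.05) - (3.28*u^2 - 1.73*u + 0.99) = -1.18*u^3 - 3.98*u^2 + 4.36*u + 1.06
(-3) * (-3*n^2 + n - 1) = 9*n^2 - 3*n + 3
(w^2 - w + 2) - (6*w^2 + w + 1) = -5*w^2 - 2*w + 1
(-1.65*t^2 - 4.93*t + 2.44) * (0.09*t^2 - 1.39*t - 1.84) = -0.1485*t^4 + 1.8498*t^3 + 10.1083*t^2 + 5.6796*t - 4.4896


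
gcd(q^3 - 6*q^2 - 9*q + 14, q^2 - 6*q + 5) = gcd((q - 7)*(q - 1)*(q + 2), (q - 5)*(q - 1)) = q - 1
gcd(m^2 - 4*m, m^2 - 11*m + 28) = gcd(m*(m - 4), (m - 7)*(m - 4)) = m - 4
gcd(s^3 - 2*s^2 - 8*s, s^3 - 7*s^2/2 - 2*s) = s^2 - 4*s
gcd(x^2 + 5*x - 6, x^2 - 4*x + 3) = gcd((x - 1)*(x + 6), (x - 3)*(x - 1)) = x - 1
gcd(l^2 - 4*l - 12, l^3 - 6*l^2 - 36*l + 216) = l - 6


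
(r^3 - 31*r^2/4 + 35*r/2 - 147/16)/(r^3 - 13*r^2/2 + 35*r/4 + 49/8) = (4*r - 3)/(2*(2*r + 1))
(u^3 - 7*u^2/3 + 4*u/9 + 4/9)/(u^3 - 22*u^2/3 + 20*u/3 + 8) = (9*u^2 - 3*u - 2)/(3*(3*u^2 - 16*u - 12))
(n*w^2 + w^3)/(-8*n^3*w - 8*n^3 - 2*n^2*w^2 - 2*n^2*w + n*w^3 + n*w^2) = w^2*(n + w)/(n*(-8*n^2*w - 8*n^2 - 2*n*w^2 - 2*n*w + w^3 + w^2))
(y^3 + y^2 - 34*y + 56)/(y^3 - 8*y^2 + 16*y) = (y^2 + 5*y - 14)/(y*(y - 4))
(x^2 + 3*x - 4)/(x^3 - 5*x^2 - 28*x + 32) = 1/(x - 8)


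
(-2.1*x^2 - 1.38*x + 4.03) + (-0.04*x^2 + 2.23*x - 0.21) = -2.14*x^2 + 0.85*x + 3.82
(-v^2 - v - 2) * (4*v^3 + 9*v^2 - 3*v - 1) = -4*v^5 - 13*v^4 - 14*v^3 - 14*v^2 + 7*v + 2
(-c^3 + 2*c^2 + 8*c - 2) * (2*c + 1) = -2*c^4 + 3*c^3 + 18*c^2 + 4*c - 2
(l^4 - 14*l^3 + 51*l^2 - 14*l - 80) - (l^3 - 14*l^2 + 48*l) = l^4 - 15*l^3 + 65*l^2 - 62*l - 80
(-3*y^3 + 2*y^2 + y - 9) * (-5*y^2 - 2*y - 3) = 15*y^5 - 4*y^4 + 37*y^2 + 15*y + 27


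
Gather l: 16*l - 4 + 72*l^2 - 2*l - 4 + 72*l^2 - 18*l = 144*l^2 - 4*l - 8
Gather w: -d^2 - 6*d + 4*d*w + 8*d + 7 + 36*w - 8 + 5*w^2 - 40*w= -d^2 + 2*d + 5*w^2 + w*(4*d - 4) - 1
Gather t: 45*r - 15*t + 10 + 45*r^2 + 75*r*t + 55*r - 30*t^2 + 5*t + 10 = 45*r^2 + 100*r - 30*t^2 + t*(75*r - 10) + 20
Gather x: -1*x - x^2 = -x^2 - x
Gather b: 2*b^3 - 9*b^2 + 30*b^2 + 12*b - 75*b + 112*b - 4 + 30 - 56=2*b^3 + 21*b^2 + 49*b - 30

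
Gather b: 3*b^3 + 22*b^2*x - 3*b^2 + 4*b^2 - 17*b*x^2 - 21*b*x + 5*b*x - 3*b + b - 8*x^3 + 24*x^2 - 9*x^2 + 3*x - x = 3*b^3 + b^2*(22*x + 1) + b*(-17*x^2 - 16*x - 2) - 8*x^3 + 15*x^2 + 2*x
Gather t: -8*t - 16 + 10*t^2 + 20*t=10*t^2 + 12*t - 16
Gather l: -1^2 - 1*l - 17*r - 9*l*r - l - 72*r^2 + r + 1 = l*(-9*r - 2) - 72*r^2 - 16*r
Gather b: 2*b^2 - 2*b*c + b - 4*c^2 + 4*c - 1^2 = 2*b^2 + b*(1 - 2*c) - 4*c^2 + 4*c - 1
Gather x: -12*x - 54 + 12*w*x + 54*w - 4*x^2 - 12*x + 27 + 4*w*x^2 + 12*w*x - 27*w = 27*w + x^2*(4*w - 4) + x*(24*w - 24) - 27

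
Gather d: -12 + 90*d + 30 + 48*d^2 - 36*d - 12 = 48*d^2 + 54*d + 6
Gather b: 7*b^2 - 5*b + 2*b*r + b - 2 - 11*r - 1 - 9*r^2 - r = 7*b^2 + b*(2*r - 4) - 9*r^2 - 12*r - 3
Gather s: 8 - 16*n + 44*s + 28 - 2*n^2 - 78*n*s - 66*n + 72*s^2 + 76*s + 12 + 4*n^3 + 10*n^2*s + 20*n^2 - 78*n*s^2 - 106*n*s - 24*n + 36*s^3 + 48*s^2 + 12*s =4*n^3 + 18*n^2 - 106*n + 36*s^3 + s^2*(120 - 78*n) + s*(10*n^2 - 184*n + 132) + 48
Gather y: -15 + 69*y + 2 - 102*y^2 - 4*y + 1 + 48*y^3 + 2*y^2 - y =48*y^3 - 100*y^2 + 64*y - 12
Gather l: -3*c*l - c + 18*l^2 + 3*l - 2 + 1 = -c + 18*l^2 + l*(3 - 3*c) - 1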